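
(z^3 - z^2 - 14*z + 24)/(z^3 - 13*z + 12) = (z - 2)/(z - 1)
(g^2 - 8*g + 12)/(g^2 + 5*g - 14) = (g - 6)/(g + 7)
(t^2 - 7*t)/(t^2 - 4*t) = (t - 7)/(t - 4)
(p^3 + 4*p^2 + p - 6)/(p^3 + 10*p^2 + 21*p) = (p^2 + p - 2)/(p*(p + 7))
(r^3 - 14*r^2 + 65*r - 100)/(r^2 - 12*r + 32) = (r^2 - 10*r + 25)/(r - 8)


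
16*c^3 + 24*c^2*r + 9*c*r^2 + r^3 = (c + r)*(4*c + r)^2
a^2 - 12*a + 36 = (a - 6)^2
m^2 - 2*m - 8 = (m - 4)*(m + 2)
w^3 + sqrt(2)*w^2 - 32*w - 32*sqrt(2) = (w - 4*sqrt(2))*(w + sqrt(2))*(w + 4*sqrt(2))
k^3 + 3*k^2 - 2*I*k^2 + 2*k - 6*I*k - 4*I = (k + 1)*(k + 2)*(k - 2*I)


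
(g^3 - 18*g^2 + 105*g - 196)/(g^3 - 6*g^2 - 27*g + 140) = (g - 7)/(g + 5)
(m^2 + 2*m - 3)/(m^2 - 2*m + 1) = (m + 3)/(m - 1)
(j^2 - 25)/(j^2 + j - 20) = (j - 5)/(j - 4)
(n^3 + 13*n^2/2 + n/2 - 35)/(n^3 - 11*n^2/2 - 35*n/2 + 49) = (n + 5)/(n - 7)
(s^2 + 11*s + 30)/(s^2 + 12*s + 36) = (s + 5)/(s + 6)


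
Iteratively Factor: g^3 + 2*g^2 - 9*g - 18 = (g + 2)*(g^2 - 9) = (g + 2)*(g + 3)*(g - 3)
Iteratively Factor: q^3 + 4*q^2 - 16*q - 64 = (q - 4)*(q^2 + 8*q + 16) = (q - 4)*(q + 4)*(q + 4)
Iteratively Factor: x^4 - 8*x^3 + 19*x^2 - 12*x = (x - 4)*(x^3 - 4*x^2 + 3*x) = (x - 4)*(x - 1)*(x^2 - 3*x) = (x - 4)*(x - 3)*(x - 1)*(x)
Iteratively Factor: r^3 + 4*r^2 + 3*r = (r + 1)*(r^2 + 3*r) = (r + 1)*(r + 3)*(r)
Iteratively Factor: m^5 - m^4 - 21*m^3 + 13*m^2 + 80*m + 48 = (m + 1)*(m^4 - 2*m^3 - 19*m^2 + 32*m + 48) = (m - 4)*(m + 1)*(m^3 + 2*m^2 - 11*m - 12) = (m - 4)*(m + 1)*(m + 4)*(m^2 - 2*m - 3) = (m - 4)*(m - 3)*(m + 1)*(m + 4)*(m + 1)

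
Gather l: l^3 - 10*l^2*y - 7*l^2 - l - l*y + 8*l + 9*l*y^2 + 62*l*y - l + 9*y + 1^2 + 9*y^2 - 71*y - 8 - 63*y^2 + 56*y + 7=l^3 + l^2*(-10*y - 7) + l*(9*y^2 + 61*y + 6) - 54*y^2 - 6*y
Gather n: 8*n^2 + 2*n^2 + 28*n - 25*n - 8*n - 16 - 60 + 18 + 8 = 10*n^2 - 5*n - 50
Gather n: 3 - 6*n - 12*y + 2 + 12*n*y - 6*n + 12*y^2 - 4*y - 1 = n*(12*y - 12) + 12*y^2 - 16*y + 4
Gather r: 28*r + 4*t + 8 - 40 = 28*r + 4*t - 32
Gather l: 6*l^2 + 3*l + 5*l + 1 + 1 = 6*l^2 + 8*l + 2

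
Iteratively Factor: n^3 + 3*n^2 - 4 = (n + 2)*(n^2 + n - 2) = (n - 1)*(n + 2)*(n + 2)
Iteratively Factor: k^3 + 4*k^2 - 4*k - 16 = (k + 4)*(k^2 - 4) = (k - 2)*(k + 4)*(k + 2)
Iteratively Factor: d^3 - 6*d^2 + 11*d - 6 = (d - 2)*(d^2 - 4*d + 3) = (d - 3)*(d - 2)*(d - 1)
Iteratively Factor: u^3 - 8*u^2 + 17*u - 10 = (u - 5)*(u^2 - 3*u + 2) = (u - 5)*(u - 2)*(u - 1)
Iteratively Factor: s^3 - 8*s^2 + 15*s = (s)*(s^2 - 8*s + 15) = s*(s - 5)*(s - 3)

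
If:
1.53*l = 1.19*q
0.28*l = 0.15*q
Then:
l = 0.00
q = 0.00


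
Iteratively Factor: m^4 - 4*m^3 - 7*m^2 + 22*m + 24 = (m + 1)*(m^3 - 5*m^2 - 2*m + 24) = (m - 3)*(m + 1)*(m^2 - 2*m - 8) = (m - 3)*(m + 1)*(m + 2)*(m - 4)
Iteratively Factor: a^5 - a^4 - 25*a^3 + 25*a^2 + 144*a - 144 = (a - 3)*(a^4 + 2*a^3 - 19*a^2 - 32*a + 48) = (a - 3)*(a - 1)*(a^3 + 3*a^2 - 16*a - 48) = (a - 3)*(a - 1)*(a + 3)*(a^2 - 16) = (a - 3)*(a - 1)*(a + 3)*(a + 4)*(a - 4)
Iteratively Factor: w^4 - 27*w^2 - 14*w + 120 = (w + 3)*(w^3 - 3*w^2 - 18*w + 40) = (w + 3)*(w + 4)*(w^2 - 7*w + 10) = (w - 2)*(w + 3)*(w + 4)*(w - 5)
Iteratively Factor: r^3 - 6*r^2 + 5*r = (r - 1)*(r^2 - 5*r) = (r - 5)*(r - 1)*(r)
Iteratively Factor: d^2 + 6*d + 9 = (d + 3)*(d + 3)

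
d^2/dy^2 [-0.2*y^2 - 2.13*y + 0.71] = -0.400000000000000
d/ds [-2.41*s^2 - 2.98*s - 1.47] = -4.82*s - 2.98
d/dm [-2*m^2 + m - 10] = 1 - 4*m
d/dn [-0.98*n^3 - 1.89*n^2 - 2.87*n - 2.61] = -2.94*n^2 - 3.78*n - 2.87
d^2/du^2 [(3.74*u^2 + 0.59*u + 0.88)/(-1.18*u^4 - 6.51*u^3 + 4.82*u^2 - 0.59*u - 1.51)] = (-31.245456*u^8 - 182.237784*u^7 - 456.568828*u^6 - 301.445514*u^5 + 2.22526799999991*u^4 + 930.930114*u^3 - 217.856916*u^2 + 41.153364*u - 29.426174)/(1.643032*u^12 + 27.193572*u^11 + 129.89145*u^10 + 56.2013429999999*u^9 - 497.072406*u^8 + 578.204553*u^7 - 81.374525*u^6 - 230.059179*u^5 + 143.079354*u^4 + 18.970904*u^3 - 31.393353*u^2 + 4.035777*u + 3.442951)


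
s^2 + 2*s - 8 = (s - 2)*(s + 4)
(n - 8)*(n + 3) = n^2 - 5*n - 24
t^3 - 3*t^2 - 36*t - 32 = (t - 8)*(t + 1)*(t + 4)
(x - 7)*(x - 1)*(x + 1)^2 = x^4 - 6*x^3 - 8*x^2 + 6*x + 7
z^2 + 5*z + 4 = (z + 1)*(z + 4)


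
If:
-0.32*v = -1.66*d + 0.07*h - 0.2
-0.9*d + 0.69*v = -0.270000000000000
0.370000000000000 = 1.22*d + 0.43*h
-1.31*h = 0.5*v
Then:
No Solution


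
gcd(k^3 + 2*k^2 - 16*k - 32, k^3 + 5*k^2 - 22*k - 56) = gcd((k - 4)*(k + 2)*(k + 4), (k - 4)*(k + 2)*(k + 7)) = k^2 - 2*k - 8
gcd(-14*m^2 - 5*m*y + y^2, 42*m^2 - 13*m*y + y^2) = -7*m + y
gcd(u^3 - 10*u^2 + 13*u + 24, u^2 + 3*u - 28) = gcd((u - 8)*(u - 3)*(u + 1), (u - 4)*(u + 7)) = 1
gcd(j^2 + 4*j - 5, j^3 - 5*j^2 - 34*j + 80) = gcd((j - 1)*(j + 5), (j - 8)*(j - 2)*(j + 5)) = j + 5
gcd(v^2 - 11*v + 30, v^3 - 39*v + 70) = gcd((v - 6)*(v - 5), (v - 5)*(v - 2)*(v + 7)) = v - 5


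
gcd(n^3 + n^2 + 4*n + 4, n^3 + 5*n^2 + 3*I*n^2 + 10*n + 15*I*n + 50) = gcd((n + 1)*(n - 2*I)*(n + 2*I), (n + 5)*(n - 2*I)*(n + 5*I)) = n - 2*I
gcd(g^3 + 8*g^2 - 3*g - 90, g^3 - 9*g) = g - 3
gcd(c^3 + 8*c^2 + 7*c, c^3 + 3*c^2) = c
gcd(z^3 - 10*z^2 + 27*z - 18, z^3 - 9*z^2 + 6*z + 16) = 1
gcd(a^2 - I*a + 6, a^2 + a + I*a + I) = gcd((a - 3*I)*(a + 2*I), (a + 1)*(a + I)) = 1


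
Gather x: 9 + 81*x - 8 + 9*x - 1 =90*x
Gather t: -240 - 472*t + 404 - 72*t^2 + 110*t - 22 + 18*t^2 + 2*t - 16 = -54*t^2 - 360*t + 126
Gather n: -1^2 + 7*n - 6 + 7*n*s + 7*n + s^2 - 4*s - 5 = n*(7*s + 14) + s^2 - 4*s - 12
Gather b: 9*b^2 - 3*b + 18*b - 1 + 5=9*b^2 + 15*b + 4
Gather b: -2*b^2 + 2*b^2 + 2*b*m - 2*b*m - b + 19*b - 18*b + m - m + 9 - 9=0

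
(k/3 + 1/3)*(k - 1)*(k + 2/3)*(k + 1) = k^4/3 + 5*k^3/9 - k^2/9 - 5*k/9 - 2/9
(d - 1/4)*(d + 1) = d^2 + 3*d/4 - 1/4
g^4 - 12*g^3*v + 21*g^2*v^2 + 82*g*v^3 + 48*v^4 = (g - 8*v)*(g - 6*v)*(g + v)^2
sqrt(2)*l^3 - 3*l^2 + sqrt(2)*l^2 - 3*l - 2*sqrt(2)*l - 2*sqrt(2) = (l + 1)*(l - 2*sqrt(2))*(sqrt(2)*l + 1)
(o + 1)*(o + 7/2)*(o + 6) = o^3 + 21*o^2/2 + 61*o/2 + 21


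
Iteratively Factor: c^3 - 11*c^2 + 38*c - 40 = (c - 5)*(c^2 - 6*c + 8) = (c - 5)*(c - 4)*(c - 2)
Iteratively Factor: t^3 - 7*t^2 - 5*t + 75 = (t - 5)*(t^2 - 2*t - 15) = (t - 5)*(t + 3)*(t - 5)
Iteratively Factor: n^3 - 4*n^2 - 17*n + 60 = (n + 4)*(n^2 - 8*n + 15) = (n - 5)*(n + 4)*(n - 3)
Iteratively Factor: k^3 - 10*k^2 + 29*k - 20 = (k - 4)*(k^2 - 6*k + 5) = (k - 5)*(k - 4)*(k - 1)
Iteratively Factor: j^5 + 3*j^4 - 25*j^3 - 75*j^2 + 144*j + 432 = (j + 3)*(j^4 - 25*j^2 + 144) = (j - 3)*(j + 3)*(j^3 + 3*j^2 - 16*j - 48) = (j - 3)*(j + 3)^2*(j^2 - 16) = (j - 4)*(j - 3)*(j + 3)^2*(j + 4)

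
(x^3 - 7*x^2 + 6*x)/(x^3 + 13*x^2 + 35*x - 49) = x*(x - 6)/(x^2 + 14*x + 49)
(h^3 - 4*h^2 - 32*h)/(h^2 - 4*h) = (h^2 - 4*h - 32)/(h - 4)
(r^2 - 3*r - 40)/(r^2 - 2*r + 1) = (r^2 - 3*r - 40)/(r^2 - 2*r + 1)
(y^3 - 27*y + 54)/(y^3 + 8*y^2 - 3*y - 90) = (y - 3)/(y + 5)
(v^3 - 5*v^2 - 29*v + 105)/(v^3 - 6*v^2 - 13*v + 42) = (v^2 + 2*v - 15)/(v^2 + v - 6)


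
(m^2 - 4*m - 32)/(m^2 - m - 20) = (m - 8)/(m - 5)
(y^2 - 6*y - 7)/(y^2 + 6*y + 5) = (y - 7)/(y + 5)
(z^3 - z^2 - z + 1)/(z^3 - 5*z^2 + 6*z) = (z^3 - z^2 - z + 1)/(z*(z^2 - 5*z + 6))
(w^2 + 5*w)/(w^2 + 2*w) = (w + 5)/(w + 2)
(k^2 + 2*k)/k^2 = (k + 2)/k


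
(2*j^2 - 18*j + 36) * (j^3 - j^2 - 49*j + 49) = 2*j^5 - 20*j^4 - 44*j^3 + 944*j^2 - 2646*j + 1764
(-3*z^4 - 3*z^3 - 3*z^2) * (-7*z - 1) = 21*z^5 + 24*z^4 + 24*z^3 + 3*z^2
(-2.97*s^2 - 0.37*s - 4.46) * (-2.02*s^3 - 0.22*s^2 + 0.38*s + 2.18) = 5.9994*s^5 + 1.4008*s^4 + 7.962*s^3 - 5.634*s^2 - 2.5014*s - 9.7228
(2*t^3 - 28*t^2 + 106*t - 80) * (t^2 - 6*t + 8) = 2*t^5 - 40*t^4 + 290*t^3 - 940*t^2 + 1328*t - 640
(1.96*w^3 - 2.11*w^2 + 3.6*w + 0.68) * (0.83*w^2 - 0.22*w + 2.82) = 1.6268*w^5 - 2.1825*w^4 + 8.9794*w^3 - 6.1778*w^2 + 10.0024*w + 1.9176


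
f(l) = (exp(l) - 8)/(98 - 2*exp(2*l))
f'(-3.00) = 0.00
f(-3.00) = -0.08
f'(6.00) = 0.00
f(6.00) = 0.00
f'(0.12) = 0.01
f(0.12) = -0.07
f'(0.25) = 0.01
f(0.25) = -0.07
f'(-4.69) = 0.00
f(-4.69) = -0.08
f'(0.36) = 0.01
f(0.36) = -0.07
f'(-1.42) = 0.00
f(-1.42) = -0.08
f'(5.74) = 0.00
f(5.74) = -0.00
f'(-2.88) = 0.00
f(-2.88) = -0.08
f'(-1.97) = 0.00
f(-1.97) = -0.08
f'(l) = exp(l)/(98 - 2*exp(2*l)) + 4*(exp(l) - 8)*exp(2*l)/(98 - 2*exp(2*l))^2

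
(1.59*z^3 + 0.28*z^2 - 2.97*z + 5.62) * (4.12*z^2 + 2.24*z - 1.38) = 6.5508*z^5 + 4.7152*z^4 - 13.8034*z^3 + 16.1152*z^2 + 16.6874*z - 7.7556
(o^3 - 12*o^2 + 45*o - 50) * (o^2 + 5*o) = o^5 - 7*o^4 - 15*o^3 + 175*o^2 - 250*o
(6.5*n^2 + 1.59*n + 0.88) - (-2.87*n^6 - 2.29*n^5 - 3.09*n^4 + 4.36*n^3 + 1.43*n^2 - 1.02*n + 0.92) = 2.87*n^6 + 2.29*n^5 + 3.09*n^4 - 4.36*n^3 + 5.07*n^2 + 2.61*n - 0.04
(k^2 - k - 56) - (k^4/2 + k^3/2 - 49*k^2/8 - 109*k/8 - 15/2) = -k^4/2 - k^3/2 + 57*k^2/8 + 101*k/8 - 97/2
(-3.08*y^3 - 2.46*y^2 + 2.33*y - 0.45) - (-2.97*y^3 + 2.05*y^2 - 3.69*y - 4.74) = -0.11*y^3 - 4.51*y^2 + 6.02*y + 4.29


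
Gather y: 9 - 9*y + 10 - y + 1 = 20 - 10*y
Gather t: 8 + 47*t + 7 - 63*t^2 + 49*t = -63*t^2 + 96*t + 15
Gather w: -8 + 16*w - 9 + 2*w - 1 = 18*w - 18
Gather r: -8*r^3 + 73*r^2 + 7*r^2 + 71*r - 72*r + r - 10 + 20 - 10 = -8*r^3 + 80*r^2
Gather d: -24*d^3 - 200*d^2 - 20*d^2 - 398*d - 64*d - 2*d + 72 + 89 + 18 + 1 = -24*d^3 - 220*d^2 - 464*d + 180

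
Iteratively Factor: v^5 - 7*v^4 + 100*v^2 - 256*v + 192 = (v + 4)*(v^4 - 11*v^3 + 44*v^2 - 76*v + 48) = (v - 2)*(v + 4)*(v^3 - 9*v^2 + 26*v - 24) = (v - 3)*(v - 2)*(v + 4)*(v^2 - 6*v + 8) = (v - 4)*(v - 3)*(v - 2)*(v + 4)*(v - 2)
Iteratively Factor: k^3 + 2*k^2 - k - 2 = (k + 1)*(k^2 + k - 2) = (k + 1)*(k + 2)*(k - 1)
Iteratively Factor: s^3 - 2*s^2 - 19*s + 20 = (s - 1)*(s^2 - s - 20) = (s - 1)*(s + 4)*(s - 5)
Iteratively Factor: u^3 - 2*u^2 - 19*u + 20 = (u + 4)*(u^2 - 6*u + 5) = (u - 1)*(u + 4)*(u - 5)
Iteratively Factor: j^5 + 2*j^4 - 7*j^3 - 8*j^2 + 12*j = (j - 1)*(j^4 + 3*j^3 - 4*j^2 - 12*j) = j*(j - 1)*(j^3 + 3*j^2 - 4*j - 12) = j*(j - 1)*(j + 2)*(j^2 + j - 6) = j*(j - 2)*(j - 1)*(j + 2)*(j + 3)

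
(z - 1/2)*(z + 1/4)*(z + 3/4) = z^3 + z^2/2 - 5*z/16 - 3/32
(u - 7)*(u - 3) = u^2 - 10*u + 21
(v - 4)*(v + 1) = v^2 - 3*v - 4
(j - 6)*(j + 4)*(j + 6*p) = j^3 + 6*j^2*p - 2*j^2 - 12*j*p - 24*j - 144*p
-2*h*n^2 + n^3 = n^2*(-2*h + n)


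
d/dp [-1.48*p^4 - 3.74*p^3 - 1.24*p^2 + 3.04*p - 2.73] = -5.92*p^3 - 11.22*p^2 - 2.48*p + 3.04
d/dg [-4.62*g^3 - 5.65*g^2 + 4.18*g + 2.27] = -13.86*g^2 - 11.3*g + 4.18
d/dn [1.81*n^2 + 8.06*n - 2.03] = 3.62*n + 8.06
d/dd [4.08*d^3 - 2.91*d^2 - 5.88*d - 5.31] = 12.24*d^2 - 5.82*d - 5.88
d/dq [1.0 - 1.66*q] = -1.66000000000000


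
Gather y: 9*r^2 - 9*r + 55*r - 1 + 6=9*r^2 + 46*r + 5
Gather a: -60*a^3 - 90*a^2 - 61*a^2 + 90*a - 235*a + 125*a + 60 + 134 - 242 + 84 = -60*a^3 - 151*a^2 - 20*a + 36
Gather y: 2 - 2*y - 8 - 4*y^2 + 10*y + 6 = -4*y^2 + 8*y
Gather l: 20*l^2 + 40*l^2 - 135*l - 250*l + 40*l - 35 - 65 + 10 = 60*l^2 - 345*l - 90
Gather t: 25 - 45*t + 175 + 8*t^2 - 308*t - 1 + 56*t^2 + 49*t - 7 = 64*t^2 - 304*t + 192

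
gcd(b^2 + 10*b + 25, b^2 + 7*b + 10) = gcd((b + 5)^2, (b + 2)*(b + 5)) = b + 5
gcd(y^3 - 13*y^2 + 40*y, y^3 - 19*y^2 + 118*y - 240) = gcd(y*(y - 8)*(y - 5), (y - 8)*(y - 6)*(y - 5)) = y^2 - 13*y + 40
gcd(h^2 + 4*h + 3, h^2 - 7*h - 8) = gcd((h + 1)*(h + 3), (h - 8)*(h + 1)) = h + 1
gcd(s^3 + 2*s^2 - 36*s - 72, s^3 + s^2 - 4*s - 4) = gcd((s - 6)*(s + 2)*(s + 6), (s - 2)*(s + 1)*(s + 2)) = s + 2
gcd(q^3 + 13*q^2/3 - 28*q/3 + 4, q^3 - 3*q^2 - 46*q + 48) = q^2 + 5*q - 6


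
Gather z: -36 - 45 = -81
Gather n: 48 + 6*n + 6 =6*n + 54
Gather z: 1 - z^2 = 1 - z^2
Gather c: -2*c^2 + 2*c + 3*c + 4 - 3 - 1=-2*c^2 + 5*c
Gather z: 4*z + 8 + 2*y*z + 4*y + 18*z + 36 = 4*y + z*(2*y + 22) + 44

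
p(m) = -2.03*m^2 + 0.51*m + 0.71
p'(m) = 0.51 - 4.06*m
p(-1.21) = -2.88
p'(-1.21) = 5.42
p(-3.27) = -22.66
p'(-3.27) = 13.79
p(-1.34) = -3.62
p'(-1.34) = 5.95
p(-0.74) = -0.78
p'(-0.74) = 3.51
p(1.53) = -3.26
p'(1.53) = -5.70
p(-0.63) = -0.42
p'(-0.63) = 3.07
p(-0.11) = 0.63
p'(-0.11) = 0.96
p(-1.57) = -5.09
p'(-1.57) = 6.88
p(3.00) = -16.03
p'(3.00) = -11.67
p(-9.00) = -168.31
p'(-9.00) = 37.05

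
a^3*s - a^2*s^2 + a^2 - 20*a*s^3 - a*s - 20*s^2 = (a - 5*s)*(a + 4*s)*(a*s + 1)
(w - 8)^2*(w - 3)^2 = w^4 - 22*w^3 + 169*w^2 - 528*w + 576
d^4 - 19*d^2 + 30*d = d*(d - 3)*(d - 2)*(d + 5)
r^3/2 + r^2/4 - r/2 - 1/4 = (r/2 + 1/2)*(r - 1)*(r + 1/2)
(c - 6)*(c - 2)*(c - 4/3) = c^3 - 28*c^2/3 + 68*c/3 - 16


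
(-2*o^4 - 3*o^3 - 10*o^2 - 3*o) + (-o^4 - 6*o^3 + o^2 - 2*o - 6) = -3*o^4 - 9*o^3 - 9*o^2 - 5*o - 6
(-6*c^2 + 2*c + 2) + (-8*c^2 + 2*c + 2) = -14*c^2 + 4*c + 4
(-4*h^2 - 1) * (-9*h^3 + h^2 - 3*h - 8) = 36*h^5 - 4*h^4 + 21*h^3 + 31*h^2 + 3*h + 8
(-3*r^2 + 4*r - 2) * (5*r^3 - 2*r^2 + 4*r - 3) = -15*r^5 + 26*r^4 - 30*r^3 + 29*r^2 - 20*r + 6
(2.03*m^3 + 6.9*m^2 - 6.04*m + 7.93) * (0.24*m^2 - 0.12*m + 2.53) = 0.4872*m^5 + 1.4124*m^4 + 2.8583*m^3 + 20.085*m^2 - 16.2328*m + 20.0629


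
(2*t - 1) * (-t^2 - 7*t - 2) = -2*t^3 - 13*t^2 + 3*t + 2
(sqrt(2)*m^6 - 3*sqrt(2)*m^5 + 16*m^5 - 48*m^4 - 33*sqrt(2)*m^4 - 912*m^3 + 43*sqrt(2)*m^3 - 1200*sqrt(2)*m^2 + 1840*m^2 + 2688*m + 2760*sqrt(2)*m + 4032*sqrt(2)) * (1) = sqrt(2)*m^6 - 3*sqrt(2)*m^5 + 16*m^5 - 48*m^4 - 33*sqrt(2)*m^4 - 912*m^3 + 43*sqrt(2)*m^3 - 1200*sqrt(2)*m^2 + 1840*m^2 + 2688*m + 2760*sqrt(2)*m + 4032*sqrt(2)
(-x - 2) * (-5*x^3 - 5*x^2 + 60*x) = 5*x^4 + 15*x^3 - 50*x^2 - 120*x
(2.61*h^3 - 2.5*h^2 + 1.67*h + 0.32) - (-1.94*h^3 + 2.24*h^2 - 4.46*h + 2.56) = 4.55*h^3 - 4.74*h^2 + 6.13*h - 2.24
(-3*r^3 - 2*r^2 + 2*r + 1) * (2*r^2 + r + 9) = -6*r^5 - 7*r^4 - 25*r^3 - 14*r^2 + 19*r + 9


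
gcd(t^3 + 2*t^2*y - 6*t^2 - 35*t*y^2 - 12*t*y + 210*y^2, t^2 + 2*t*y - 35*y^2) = -t^2 - 2*t*y + 35*y^2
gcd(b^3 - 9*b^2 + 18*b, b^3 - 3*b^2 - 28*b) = b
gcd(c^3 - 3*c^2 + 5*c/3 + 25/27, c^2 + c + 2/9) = c + 1/3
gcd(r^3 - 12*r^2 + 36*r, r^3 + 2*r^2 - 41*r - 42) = r - 6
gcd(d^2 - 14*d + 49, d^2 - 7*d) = d - 7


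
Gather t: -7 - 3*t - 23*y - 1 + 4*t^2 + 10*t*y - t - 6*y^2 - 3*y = 4*t^2 + t*(10*y - 4) - 6*y^2 - 26*y - 8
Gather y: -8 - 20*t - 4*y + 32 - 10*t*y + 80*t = 60*t + y*(-10*t - 4) + 24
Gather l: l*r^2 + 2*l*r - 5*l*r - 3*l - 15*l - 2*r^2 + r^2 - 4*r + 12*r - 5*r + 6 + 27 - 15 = l*(r^2 - 3*r - 18) - r^2 + 3*r + 18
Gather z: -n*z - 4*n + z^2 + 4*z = -4*n + z^2 + z*(4 - n)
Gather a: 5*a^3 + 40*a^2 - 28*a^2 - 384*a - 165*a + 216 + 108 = 5*a^3 + 12*a^2 - 549*a + 324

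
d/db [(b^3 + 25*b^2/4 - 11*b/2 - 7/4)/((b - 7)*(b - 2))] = (4*b^4 - 72*b^3 - 35*b^2 + 714*b - 371)/(4*(b^4 - 18*b^3 + 109*b^2 - 252*b + 196))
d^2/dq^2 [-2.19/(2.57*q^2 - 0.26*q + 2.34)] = (28.929462*q^2 - 2.926716*q - 2.19*(5.14*q - 0.26)*(10.28*q - 0.52) + 26.340444)/(2.57*q^2 - 0.26*q + 2.34)^3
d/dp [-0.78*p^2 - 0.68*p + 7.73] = -1.56*p - 0.68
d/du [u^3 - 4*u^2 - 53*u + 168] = 3*u^2 - 8*u - 53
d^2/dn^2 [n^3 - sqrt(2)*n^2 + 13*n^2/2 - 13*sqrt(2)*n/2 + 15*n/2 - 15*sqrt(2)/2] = 6*n - 2*sqrt(2) + 13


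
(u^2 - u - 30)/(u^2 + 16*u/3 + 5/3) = 3*(u - 6)/(3*u + 1)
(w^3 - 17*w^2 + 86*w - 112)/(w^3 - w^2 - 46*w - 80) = (w^2 - 9*w + 14)/(w^2 + 7*w + 10)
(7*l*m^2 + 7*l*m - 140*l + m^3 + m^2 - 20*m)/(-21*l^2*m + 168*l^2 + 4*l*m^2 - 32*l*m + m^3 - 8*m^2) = (-m^2 - m + 20)/(3*l*m - 24*l - m^2 + 8*m)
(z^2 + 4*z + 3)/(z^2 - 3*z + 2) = (z^2 + 4*z + 3)/(z^2 - 3*z + 2)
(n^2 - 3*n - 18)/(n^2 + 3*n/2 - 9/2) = 2*(n - 6)/(2*n - 3)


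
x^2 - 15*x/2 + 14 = (x - 4)*(x - 7/2)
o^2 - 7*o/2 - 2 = (o - 4)*(o + 1/2)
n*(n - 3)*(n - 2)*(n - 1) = n^4 - 6*n^3 + 11*n^2 - 6*n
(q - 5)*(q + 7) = q^2 + 2*q - 35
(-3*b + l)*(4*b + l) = -12*b^2 + b*l + l^2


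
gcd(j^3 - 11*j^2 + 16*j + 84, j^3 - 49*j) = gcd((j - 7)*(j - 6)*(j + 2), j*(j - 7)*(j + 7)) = j - 7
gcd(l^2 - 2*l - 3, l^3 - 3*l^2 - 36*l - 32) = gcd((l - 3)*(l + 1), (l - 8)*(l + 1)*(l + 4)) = l + 1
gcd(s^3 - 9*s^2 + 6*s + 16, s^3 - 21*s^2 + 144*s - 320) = s - 8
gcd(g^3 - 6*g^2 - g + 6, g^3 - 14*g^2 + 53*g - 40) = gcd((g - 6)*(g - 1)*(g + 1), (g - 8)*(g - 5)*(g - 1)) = g - 1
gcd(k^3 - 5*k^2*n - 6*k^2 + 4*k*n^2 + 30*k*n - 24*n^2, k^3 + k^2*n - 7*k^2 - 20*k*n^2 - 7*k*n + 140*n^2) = k - 4*n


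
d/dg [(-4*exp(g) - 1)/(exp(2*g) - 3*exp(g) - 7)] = (4*exp(2*g) + 2*exp(g) + 25)*exp(g)/(exp(4*g) - 6*exp(3*g) - 5*exp(2*g) + 42*exp(g) + 49)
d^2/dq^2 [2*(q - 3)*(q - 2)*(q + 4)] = 12*q - 4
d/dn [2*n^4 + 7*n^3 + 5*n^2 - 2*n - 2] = 8*n^3 + 21*n^2 + 10*n - 2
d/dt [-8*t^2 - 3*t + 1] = -16*t - 3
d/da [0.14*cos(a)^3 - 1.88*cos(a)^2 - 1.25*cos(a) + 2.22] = (-0.42*cos(a)^2 + 3.76*cos(a) + 1.25)*sin(a)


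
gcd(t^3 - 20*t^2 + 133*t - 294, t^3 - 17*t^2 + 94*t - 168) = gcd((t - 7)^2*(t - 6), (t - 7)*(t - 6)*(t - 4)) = t^2 - 13*t + 42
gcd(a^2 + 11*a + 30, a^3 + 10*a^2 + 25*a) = a + 5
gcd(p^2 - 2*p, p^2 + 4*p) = p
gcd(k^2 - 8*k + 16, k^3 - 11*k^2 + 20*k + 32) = k - 4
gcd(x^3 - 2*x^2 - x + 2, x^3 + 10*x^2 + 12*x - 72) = x - 2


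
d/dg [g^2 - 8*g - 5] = 2*g - 8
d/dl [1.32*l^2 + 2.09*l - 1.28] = 2.64*l + 2.09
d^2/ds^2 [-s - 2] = 0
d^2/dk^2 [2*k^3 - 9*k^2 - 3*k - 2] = 12*k - 18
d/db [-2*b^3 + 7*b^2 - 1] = 2*b*(7 - 3*b)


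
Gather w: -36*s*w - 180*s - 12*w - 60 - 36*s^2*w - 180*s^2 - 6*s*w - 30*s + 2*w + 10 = -180*s^2 - 210*s + w*(-36*s^2 - 42*s - 10) - 50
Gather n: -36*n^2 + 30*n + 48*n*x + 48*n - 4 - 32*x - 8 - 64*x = -36*n^2 + n*(48*x + 78) - 96*x - 12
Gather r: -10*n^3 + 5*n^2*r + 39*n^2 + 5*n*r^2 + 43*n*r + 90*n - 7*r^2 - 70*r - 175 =-10*n^3 + 39*n^2 + 90*n + r^2*(5*n - 7) + r*(5*n^2 + 43*n - 70) - 175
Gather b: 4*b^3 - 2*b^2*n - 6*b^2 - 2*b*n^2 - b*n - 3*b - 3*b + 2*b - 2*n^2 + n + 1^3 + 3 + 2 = 4*b^3 + b^2*(-2*n - 6) + b*(-2*n^2 - n - 4) - 2*n^2 + n + 6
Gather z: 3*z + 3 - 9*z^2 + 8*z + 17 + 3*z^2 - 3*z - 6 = -6*z^2 + 8*z + 14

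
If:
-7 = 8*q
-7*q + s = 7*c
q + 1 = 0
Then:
No Solution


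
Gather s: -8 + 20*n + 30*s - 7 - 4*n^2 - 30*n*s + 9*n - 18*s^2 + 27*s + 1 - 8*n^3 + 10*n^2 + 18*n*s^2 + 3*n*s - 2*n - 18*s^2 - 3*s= -8*n^3 + 6*n^2 + 27*n + s^2*(18*n - 36) + s*(54 - 27*n) - 14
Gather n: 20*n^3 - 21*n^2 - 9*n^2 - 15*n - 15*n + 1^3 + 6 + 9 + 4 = 20*n^3 - 30*n^2 - 30*n + 20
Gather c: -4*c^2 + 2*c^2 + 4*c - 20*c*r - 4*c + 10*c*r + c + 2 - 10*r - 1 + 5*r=-2*c^2 + c*(1 - 10*r) - 5*r + 1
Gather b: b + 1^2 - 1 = b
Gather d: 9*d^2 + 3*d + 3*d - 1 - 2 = 9*d^2 + 6*d - 3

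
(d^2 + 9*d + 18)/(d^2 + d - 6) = (d + 6)/(d - 2)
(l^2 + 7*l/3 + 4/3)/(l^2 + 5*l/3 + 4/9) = 3*(l + 1)/(3*l + 1)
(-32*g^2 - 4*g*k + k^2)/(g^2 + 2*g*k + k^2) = (-32*g^2 - 4*g*k + k^2)/(g^2 + 2*g*k + k^2)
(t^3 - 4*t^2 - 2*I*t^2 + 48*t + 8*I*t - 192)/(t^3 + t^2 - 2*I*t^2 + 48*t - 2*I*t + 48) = (t - 4)/(t + 1)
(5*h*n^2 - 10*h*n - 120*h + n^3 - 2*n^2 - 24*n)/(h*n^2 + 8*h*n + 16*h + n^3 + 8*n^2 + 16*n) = (5*h*n - 30*h + n^2 - 6*n)/(h*n + 4*h + n^2 + 4*n)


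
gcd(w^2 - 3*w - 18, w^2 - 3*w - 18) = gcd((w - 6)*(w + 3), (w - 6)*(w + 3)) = w^2 - 3*w - 18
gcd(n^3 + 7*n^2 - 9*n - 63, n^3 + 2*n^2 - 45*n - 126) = n + 3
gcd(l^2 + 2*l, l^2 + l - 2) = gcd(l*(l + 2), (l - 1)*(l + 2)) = l + 2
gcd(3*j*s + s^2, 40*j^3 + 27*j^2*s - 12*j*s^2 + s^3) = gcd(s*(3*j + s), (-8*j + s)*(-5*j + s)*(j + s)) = 1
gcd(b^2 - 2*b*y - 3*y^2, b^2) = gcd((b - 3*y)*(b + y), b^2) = 1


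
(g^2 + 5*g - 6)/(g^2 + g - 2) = (g + 6)/(g + 2)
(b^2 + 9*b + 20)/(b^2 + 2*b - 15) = (b + 4)/(b - 3)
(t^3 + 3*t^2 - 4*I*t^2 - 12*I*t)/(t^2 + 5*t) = (t^2 + t*(3 - 4*I) - 12*I)/(t + 5)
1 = 1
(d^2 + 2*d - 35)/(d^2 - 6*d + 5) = (d + 7)/(d - 1)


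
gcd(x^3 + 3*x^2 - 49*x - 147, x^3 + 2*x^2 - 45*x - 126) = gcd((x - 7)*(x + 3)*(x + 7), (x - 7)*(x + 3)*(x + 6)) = x^2 - 4*x - 21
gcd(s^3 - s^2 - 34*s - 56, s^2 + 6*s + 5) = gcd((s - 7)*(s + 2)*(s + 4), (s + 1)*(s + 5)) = 1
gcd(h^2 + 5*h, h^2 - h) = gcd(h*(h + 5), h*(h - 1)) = h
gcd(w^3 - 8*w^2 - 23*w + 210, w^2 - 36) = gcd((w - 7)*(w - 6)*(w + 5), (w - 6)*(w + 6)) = w - 6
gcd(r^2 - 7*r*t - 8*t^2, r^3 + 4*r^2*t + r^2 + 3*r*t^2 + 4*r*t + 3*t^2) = r + t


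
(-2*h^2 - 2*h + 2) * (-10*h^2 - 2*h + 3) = 20*h^4 + 24*h^3 - 22*h^2 - 10*h + 6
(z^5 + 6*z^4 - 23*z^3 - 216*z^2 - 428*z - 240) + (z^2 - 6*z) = z^5 + 6*z^4 - 23*z^3 - 215*z^2 - 434*z - 240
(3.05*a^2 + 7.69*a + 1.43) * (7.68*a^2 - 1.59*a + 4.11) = 23.424*a^4 + 54.2097*a^3 + 11.2908*a^2 + 29.3322*a + 5.8773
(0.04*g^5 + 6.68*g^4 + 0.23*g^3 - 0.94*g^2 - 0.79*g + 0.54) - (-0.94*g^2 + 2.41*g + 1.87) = 0.04*g^5 + 6.68*g^4 + 0.23*g^3 - 3.2*g - 1.33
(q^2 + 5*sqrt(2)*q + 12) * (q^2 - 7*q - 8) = q^4 - 7*q^3 + 5*sqrt(2)*q^3 - 35*sqrt(2)*q^2 + 4*q^2 - 84*q - 40*sqrt(2)*q - 96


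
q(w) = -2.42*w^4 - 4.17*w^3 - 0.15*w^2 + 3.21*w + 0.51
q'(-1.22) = 2.53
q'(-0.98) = 0.60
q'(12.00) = -18528.87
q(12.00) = -57369.45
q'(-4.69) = 728.05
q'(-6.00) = 1645.53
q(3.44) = -498.86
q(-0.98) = -1.09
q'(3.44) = -539.91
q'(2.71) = -282.13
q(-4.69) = -758.52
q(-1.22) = -1.42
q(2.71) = -205.41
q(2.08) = -76.28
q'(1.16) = -29.08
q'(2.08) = -138.65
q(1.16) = -6.86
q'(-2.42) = 67.86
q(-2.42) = -32.04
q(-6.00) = -2259.75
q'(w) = -9.68*w^3 - 12.51*w^2 - 0.3*w + 3.21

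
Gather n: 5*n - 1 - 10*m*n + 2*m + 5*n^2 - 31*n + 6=2*m + 5*n^2 + n*(-10*m - 26) + 5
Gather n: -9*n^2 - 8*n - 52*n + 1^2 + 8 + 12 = -9*n^2 - 60*n + 21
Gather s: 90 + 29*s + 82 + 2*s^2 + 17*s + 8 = 2*s^2 + 46*s + 180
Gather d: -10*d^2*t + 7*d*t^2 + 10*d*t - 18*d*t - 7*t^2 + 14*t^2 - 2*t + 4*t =-10*d^2*t + d*(7*t^2 - 8*t) + 7*t^2 + 2*t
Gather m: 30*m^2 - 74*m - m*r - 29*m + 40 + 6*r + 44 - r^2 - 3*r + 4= 30*m^2 + m*(-r - 103) - r^2 + 3*r + 88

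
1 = 1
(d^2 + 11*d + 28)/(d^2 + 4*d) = (d + 7)/d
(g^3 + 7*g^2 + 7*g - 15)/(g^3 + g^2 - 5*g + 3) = (g + 5)/(g - 1)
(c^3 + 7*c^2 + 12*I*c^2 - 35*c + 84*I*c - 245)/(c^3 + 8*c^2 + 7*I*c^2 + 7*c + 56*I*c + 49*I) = (c + 5*I)/(c + 1)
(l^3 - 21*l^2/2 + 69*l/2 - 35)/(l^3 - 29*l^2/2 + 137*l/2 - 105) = (l - 2)/(l - 6)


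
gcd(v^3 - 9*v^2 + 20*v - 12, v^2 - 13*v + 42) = v - 6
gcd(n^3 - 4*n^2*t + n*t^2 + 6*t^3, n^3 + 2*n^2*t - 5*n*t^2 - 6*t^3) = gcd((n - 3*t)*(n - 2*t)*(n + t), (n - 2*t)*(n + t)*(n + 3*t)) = -n^2 + n*t + 2*t^2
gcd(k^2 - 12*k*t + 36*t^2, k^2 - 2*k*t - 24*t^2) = -k + 6*t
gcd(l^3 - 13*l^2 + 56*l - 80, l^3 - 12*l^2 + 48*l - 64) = l^2 - 8*l + 16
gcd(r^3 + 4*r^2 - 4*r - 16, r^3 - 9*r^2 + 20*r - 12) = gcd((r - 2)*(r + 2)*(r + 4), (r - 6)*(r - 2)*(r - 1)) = r - 2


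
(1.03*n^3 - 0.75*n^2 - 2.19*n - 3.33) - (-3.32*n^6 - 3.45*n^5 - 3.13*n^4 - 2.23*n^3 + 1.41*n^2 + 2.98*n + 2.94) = 3.32*n^6 + 3.45*n^5 + 3.13*n^4 + 3.26*n^3 - 2.16*n^2 - 5.17*n - 6.27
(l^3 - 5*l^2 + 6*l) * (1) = l^3 - 5*l^2 + 6*l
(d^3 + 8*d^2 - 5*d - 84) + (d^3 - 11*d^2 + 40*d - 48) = 2*d^3 - 3*d^2 + 35*d - 132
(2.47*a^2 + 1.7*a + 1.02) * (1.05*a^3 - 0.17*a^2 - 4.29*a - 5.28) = 2.5935*a^5 + 1.3651*a^4 - 9.8143*a^3 - 20.508*a^2 - 13.3518*a - 5.3856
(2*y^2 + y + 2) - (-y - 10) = 2*y^2 + 2*y + 12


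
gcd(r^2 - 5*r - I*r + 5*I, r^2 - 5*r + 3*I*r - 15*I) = r - 5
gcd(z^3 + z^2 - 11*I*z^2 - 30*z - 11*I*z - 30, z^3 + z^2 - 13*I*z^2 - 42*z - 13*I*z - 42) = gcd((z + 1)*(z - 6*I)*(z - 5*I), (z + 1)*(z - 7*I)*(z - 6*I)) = z^2 + z*(1 - 6*I) - 6*I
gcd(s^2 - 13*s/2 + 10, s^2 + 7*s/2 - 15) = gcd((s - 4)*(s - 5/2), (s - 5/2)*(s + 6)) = s - 5/2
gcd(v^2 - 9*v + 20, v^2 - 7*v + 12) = v - 4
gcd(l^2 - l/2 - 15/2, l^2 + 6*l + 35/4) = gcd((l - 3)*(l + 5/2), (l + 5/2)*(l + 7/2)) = l + 5/2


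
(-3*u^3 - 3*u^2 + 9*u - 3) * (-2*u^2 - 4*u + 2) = 6*u^5 + 18*u^4 - 12*u^3 - 36*u^2 + 30*u - 6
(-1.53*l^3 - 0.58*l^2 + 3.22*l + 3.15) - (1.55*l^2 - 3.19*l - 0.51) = -1.53*l^3 - 2.13*l^2 + 6.41*l + 3.66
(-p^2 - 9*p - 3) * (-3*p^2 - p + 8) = 3*p^4 + 28*p^3 + 10*p^2 - 69*p - 24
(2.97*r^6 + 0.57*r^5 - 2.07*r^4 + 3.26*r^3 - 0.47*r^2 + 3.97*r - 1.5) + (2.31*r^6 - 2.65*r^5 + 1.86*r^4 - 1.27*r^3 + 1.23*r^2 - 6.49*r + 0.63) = 5.28*r^6 - 2.08*r^5 - 0.21*r^4 + 1.99*r^3 + 0.76*r^2 - 2.52*r - 0.87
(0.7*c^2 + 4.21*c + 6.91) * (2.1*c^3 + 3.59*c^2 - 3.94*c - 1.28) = 1.47*c^5 + 11.354*c^4 + 26.8669*c^3 + 7.3235*c^2 - 32.6142*c - 8.8448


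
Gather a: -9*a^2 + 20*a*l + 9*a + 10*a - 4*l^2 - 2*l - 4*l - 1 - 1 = -9*a^2 + a*(20*l + 19) - 4*l^2 - 6*l - 2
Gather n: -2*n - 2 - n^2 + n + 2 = -n^2 - n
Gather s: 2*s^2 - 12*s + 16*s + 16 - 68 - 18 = 2*s^2 + 4*s - 70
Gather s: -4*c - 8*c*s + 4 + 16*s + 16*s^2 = -4*c + 16*s^2 + s*(16 - 8*c) + 4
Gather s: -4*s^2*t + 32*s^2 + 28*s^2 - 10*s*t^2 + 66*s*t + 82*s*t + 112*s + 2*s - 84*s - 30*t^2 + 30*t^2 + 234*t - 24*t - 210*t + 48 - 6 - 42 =s^2*(60 - 4*t) + s*(-10*t^2 + 148*t + 30)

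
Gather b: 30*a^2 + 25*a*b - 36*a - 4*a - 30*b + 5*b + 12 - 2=30*a^2 - 40*a + b*(25*a - 25) + 10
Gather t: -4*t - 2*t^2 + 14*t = -2*t^2 + 10*t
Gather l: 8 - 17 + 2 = -7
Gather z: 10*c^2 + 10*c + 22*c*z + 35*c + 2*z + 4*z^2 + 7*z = 10*c^2 + 45*c + 4*z^2 + z*(22*c + 9)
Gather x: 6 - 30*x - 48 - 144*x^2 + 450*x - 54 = -144*x^2 + 420*x - 96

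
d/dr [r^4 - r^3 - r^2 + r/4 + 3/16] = 4*r^3 - 3*r^2 - 2*r + 1/4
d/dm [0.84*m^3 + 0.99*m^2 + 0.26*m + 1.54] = 2.52*m^2 + 1.98*m + 0.26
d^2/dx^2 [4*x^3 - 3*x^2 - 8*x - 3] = 24*x - 6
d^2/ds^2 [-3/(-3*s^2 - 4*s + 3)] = 6*(-9*s^2 - 12*s + 4*(3*s + 2)^2 + 9)/(3*s^2 + 4*s - 3)^3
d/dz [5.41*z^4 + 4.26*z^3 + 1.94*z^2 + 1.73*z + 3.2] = 21.64*z^3 + 12.78*z^2 + 3.88*z + 1.73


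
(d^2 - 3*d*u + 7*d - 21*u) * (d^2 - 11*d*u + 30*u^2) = d^4 - 14*d^3*u + 7*d^3 + 63*d^2*u^2 - 98*d^2*u - 90*d*u^3 + 441*d*u^2 - 630*u^3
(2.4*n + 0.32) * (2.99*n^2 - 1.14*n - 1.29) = 7.176*n^3 - 1.7792*n^2 - 3.4608*n - 0.4128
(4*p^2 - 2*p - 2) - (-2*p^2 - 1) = 6*p^2 - 2*p - 1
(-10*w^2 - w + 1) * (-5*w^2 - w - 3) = 50*w^4 + 15*w^3 + 26*w^2 + 2*w - 3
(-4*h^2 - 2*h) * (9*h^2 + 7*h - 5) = -36*h^4 - 46*h^3 + 6*h^2 + 10*h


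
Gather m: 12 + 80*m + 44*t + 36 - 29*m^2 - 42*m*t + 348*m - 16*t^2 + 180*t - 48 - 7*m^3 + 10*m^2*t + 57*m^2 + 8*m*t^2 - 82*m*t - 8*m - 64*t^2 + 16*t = -7*m^3 + m^2*(10*t + 28) + m*(8*t^2 - 124*t + 420) - 80*t^2 + 240*t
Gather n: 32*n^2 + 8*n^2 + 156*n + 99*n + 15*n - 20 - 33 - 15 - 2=40*n^2 + 270*n - 70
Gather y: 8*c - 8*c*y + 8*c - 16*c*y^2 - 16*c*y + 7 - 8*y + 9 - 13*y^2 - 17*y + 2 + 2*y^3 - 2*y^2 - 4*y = 16*c + 2*y^3 + y^2*(-16*c - 15) + y*(-24*c - 29) + 18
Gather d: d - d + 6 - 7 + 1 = 0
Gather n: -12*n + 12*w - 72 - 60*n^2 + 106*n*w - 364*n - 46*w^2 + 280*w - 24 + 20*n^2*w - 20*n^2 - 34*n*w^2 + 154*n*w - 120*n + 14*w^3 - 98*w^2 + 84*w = n^2*(20*w - 80) + n*(-34*w^2 + 260*w - 496) + 14*w^3 - 144*w^2 + 376*w - 96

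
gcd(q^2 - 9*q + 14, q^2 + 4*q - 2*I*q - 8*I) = 1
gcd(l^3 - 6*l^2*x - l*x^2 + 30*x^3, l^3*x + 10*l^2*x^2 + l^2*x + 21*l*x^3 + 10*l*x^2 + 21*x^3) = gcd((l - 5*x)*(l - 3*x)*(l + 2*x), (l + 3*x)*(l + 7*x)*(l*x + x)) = 1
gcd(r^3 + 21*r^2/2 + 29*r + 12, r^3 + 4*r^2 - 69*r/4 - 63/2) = r + 6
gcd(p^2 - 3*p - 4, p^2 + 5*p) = 1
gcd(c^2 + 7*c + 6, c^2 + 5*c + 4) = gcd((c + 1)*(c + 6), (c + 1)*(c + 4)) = c + 1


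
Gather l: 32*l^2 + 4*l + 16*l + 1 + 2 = 32*l^2 + 20*l + 3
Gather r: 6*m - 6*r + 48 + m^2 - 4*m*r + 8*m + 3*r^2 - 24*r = m^2 + 14*m + 3*r^2 + r*(-4*m - 30) + 48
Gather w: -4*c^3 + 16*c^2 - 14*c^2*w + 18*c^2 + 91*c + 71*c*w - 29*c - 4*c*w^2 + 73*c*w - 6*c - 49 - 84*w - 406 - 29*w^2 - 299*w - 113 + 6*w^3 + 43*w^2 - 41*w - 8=-4*c^3 + 34*c^2 + 56*c + 6*w^3 + w^2*(14 - 4*c) + w*(-14*c^2 + 144*c - 424) - 576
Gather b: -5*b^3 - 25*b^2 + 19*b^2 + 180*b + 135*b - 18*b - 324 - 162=-5*b^3 - 6*b^2 + 297*b - 486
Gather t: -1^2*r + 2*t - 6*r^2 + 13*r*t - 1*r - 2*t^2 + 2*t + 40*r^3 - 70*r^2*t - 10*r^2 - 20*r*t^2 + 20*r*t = 40*r^3 - 16*r^2 - 2*r + t^2*(-20*r - 2) + t*(-70*r^2 + 33*r + 4)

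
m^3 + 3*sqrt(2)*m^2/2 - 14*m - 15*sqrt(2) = (m - 5*sqrt(2)/2)*(m + sqrt(2))*(m + 3*sqrt(2))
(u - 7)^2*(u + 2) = u^3 - 12*u^2 + 21*u + 98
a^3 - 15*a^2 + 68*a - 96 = (a - 8)*(a - 4)*(a - 3)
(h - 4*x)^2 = h^2 - 8*h*x + 16*x^2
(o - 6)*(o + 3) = o^2 - 3*o - 18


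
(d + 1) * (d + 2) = d^2 + 3*d + 2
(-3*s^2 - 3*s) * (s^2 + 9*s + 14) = -3*s^4 - 30*s^3 - 69*s^2 - 42*s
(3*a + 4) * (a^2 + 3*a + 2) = 3*a^3 + 13*a^2 + 18*a + 8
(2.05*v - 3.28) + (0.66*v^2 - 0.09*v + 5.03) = 0.66*v^2 + 1.96*v + 1.75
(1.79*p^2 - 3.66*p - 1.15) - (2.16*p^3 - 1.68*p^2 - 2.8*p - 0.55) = -2.16*p^3 + 3.47*p^2 - 0.86*p - 0.6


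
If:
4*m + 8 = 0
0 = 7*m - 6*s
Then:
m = -2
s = -7/3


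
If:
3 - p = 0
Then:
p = 3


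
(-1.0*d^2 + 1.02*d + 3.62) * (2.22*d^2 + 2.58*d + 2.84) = -2.22*d^4 - 0.3156*d^3 + 7.828*d^2 + 12.2364*d + 10.2808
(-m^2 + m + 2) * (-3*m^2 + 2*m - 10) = 3*m^4 - 5*m^3 + 6*m^2 - 6*m - 20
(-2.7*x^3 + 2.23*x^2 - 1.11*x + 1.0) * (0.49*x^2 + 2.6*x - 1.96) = -1.323*x^5 - 5.9273*x^4 + 10.5461*x^3 - 6.7668*x^2 + 4.7756*x - 1.96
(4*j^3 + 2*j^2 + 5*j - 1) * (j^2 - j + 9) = 4*j^5 - 2*j^4 + 39*j^3 + 12*j^2 + 46*j - 9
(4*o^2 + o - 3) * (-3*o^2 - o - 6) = -12*o^4 - 7*o^3 - 16*o^2 - 3*o + 18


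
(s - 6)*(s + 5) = s^2 - s - 30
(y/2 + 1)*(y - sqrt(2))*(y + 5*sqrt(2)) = y^3/2 + y^2 + 2*sqrt(2)*y^2 - 5*y + 4*sqrt(2)*y - 10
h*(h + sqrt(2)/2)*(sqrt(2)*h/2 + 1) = sqrt(2)*h^3/2 + 3*h^2/2 + sqrt(2)*h/2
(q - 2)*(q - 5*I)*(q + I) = q^3 - 2*q^2 - 4*I*q^2 + 5*q + 8*I*q - 10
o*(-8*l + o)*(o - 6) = -8*l*o^2 + 48*l*o + o^3 - 6*o^2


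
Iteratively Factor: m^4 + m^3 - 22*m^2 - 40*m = (m - 5)*(m^3 + 6*m^2 + 8*m) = (m - 5)*(m + 2)*(m^2 + 4*m) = m*(m - 5)*(m + 2)*(m + 4)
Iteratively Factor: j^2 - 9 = (j + 3)*(j - 3)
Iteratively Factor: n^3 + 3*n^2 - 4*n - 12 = (n - 2)*(n^2 + 5*n + 6) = (n - 2)*(n + 3)*(n + 2)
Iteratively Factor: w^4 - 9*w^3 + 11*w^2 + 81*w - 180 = (w - 4)*(w^3 - 5*w^2 - 9*w + 45) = (w - 4)*(w + 3)*(w^2 - 8*w + 15) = (w - 5)*(w - 4)*(w + 3)*(w - 3)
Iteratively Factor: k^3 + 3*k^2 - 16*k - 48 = (k + 3)*(k^2 - 16) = (k + 3)*(k + 4)*(k - 4)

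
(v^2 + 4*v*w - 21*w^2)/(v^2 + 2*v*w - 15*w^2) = (v + 7*w)/(v + 5*w)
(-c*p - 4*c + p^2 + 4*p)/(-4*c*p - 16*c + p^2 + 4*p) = (-c + p)/(-4*c + p)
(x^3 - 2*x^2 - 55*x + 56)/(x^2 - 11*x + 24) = (x^2 + 6*x - 7)/(x - 3)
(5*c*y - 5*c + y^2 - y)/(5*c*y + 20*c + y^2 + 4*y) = (y - 1)/(y + 4)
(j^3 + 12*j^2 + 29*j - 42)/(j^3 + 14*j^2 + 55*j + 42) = (j - 1)/(j + 1)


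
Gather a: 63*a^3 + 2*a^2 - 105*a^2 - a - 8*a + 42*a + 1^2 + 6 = 63*a^3 - 103*a^2 + 33*a + 7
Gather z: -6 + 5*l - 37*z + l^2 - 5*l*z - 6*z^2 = l^2 + 5*l - 6*z^2 + z*(-5*l - 37) - 6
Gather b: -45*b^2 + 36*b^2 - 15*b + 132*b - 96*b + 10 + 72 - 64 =-9*b^2 + 21*b + 18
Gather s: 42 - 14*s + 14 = 56 - 14*s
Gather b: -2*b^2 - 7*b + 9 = -2*b^2 - 7*b + 9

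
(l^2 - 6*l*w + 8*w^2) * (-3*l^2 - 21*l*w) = -3*l^4 - 3*l^3*w + 102*l^2*w^2 - 168*l*w^3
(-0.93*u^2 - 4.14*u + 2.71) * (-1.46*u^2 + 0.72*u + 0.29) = 1.3578*u^4 + 5.3748*u^3 - 7.2071*u^2 + 0.7506*u + 0.7859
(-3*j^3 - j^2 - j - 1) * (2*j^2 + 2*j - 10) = -6*j^5 - 8*j^4 + 26*j^3 + 6*j^2 + 8*j + 10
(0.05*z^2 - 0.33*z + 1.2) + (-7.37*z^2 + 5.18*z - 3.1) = -7.32*z^2 + 4.85*z - 1.9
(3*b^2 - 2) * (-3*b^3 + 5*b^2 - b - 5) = -9*b^5 + 15*b^4 + 3*b^3 - 25*b^2 + 2*b + 10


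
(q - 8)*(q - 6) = q^2 - 14*q + 48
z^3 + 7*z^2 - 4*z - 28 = (z - 2)*(z + 2)*(z + 7)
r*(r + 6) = r^2 + 6*r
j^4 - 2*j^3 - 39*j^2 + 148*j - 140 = (j - 5)*(j - 2)^2*(j + 7)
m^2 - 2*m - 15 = (m - 5)*(m + 3)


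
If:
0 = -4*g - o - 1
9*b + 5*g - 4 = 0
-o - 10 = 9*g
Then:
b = 13/9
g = -9/5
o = 31/5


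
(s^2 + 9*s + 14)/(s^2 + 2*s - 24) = (s^2 + 9*s + 14)/(s^2 + 2*s - 24)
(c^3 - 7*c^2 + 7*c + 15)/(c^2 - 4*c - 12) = (-c^3 + 7*c^2 - 7*c - 15)/(-c^2 + 4*c + 12)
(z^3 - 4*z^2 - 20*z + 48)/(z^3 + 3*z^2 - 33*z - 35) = (z^3 - 4*z^2 - 20*z + 48)/(z^3 + 3*z^2 - 33*z - 35)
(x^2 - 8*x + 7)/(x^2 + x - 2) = (x - 7)/(x + 2)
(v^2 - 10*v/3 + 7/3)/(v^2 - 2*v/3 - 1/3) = (3*v - 7)/(3*v + 1)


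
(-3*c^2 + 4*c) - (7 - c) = -3*c^2 + 5*c - 7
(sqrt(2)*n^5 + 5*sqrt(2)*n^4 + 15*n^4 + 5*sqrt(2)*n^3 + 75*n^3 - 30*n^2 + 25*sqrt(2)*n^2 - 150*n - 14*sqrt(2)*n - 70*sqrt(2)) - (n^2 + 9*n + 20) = sqrt(2)*n^5 + 5*sqrt(2)*n^4 + 15*n^4 + 5*sqrt(2)*n^3 + 75*n^3 - 31*n^2 + 25*sqrt(2)*n^2 - 159*n - 14*sqrt(2)*n - 70*sqrt(2) - 20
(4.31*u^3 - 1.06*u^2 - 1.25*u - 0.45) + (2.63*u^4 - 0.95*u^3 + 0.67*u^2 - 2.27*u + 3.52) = 2.63*u^4 + 3.36*u^3 - 0.39*u^2 - 3.52*u + 3.07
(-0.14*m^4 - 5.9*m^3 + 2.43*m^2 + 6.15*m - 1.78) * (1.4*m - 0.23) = -0.196*m^5 - 8.2278*m^4 + 4.759*m^3 + 8.0511*m^2 - 3.9065*m + 0.4094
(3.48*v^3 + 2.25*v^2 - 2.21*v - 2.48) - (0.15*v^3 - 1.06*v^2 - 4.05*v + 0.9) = 3.33*v^3 + 3.31*v^2 + 1.84*v - 3.38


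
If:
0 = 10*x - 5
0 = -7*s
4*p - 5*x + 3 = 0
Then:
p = -1/8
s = 0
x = 1/2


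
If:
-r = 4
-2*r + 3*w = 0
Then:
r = -4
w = -8/3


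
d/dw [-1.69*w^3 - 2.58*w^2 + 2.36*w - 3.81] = -5.07*w^2 - 5.16*w + 2.36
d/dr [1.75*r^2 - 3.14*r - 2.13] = 3.5*r - 3.14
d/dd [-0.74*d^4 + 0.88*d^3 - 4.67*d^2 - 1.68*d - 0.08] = -2.96*d^3 + 2.64*d^2 - 9.34*d - 1.68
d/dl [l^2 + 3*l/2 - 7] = 2*l + 3/2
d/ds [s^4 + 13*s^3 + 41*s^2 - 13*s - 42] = 4*s^3 + 39*s^2 + 82*s - 13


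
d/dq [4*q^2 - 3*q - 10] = 8*q - 3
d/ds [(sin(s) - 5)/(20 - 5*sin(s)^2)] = (sin(s)^2 - 10*sin(s) + 4)*cos(s)/(5*(sin(s)^2 - 4)^2)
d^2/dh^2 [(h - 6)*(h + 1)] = 2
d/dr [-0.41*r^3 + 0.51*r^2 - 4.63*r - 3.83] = -1.23*r^2 + 1.02*r - 4.63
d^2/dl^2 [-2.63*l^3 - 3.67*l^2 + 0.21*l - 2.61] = -15.78*l - 7.34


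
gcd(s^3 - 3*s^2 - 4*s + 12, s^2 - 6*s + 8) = s - 2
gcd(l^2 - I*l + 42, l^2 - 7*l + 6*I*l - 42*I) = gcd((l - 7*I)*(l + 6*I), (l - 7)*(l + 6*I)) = l + 6*I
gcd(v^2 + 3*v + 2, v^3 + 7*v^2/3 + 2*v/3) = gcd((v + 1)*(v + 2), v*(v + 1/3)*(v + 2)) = v + 2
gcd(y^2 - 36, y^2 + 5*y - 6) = y + 6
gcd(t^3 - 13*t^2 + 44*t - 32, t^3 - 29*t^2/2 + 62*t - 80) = t^2 - 12*t + 32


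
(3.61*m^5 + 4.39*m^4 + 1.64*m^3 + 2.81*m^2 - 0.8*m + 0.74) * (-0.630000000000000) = -2.2743*m^5 - 2.7657*m^4 - 1.0332*m^3 - 1.7703*m^2 + 0.504*m - 0.4662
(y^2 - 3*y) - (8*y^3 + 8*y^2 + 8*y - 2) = -8*y^3 - 7*y^2 - 11*y + 2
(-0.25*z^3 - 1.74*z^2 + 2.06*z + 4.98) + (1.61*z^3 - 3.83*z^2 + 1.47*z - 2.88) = 1.36*z^3 - 5.57*z^2 + 3.53*z + 2.1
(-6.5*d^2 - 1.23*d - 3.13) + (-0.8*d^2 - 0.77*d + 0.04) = -7.3*d^2 - 2.0*d - 3.09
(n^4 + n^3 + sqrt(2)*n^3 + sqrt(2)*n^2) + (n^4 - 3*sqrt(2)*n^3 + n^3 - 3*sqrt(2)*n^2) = 2*n^4 - 2*sqrt(2)*n^3 + 2*n^3 - 2*sqrt(2)*n^2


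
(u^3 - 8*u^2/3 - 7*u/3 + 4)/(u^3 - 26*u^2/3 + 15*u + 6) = (3*u^2 + u - 4)/(3*u^2 - 17*u - 6)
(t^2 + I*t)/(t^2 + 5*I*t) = (t + I)/(t + 5*I)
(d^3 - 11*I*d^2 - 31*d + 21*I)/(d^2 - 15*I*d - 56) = (d^2 - 4*I*d - 3)/(d - 8*I)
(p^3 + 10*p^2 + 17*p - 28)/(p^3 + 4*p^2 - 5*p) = (p^2 + 11*p + 28)/(p*(p + 5))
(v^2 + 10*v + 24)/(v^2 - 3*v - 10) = (v^2 + 10*v + 24)/(v^2 - 3*v - 10)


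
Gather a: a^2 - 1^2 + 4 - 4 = a^2 - 1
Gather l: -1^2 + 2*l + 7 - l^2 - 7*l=-l^2 - 5*l + 6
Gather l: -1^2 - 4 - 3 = -8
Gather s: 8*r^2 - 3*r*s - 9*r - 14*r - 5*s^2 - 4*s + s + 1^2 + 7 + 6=8*r^2 - 23*r - 5*s^2 + s*(-3*r - 3) + 14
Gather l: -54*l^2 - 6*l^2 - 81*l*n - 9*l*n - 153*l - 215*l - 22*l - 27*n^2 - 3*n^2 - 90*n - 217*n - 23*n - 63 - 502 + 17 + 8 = -60*l^2 + l*(-90*n - 390) - 30*n^2 - 330*n - 540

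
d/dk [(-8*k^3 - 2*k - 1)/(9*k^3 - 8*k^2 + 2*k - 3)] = (64*k^4 + 4*k^3 + 83*k^2 - 16*k + 8)/(81*k^6 - 144*k^5 + 100*k^4 - 86*k^3 + 52*k^2 - 12*k + 9)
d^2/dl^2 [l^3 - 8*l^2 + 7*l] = 6*l - 16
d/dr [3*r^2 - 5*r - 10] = 6*r - 5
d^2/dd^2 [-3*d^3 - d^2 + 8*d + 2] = -18*d - 2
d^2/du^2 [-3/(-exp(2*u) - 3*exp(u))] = 3*(-(exp(u) + 3)*(4*exp(u) + 3) + 2*(2*exp(u) + 3)^2)*exp(-u)/(exp(u) + 3)^3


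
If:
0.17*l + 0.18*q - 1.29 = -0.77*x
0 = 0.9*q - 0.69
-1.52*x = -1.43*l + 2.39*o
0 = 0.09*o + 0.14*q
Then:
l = -0.33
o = -1.19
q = 0.77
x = 1.57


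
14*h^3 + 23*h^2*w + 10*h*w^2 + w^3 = (h + w)*(2*h + w)*(7*h + w)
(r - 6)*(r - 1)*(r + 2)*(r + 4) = r^4 - r^3 - 28*r^2 - 20*r + 48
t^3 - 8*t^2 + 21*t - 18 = (t - 3)^2*(t - 2)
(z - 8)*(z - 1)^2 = z^3 - 10*z^2 + 17*z - 8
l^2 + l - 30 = (l - 5)*(l + 6)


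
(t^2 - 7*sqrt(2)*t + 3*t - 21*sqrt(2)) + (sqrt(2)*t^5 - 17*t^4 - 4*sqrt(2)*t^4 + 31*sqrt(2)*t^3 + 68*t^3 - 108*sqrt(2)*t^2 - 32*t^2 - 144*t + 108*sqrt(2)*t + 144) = sqrt(2)*t^5 - 17*t^4 - 4*sqrt(2)*t^4 + 31*sqrt(2)*t^3 + 68*t^3 - 108*sqrt(2)*t^2 - 31*t^2 - 141*t + 101*sqrt(2)*t - 21*sqrt(2) + 144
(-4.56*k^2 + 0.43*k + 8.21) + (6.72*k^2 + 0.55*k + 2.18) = 2.16*k^2 + 0.98*k + 10.39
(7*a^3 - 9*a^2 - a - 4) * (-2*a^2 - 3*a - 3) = -14*a^5 - 3*a^4 + 8*a^3 + 38*a^2 + 15*a + 12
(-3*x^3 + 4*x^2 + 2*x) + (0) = -3*x^3 + 4*x^2 + 2*x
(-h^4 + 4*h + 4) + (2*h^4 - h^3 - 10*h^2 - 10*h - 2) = h^4 - h^3 - 10*h^2 - 6*h + 2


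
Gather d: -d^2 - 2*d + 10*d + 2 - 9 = -d^2 + 8*d - 7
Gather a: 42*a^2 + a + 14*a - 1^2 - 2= 42*a^2 + 15*a - 3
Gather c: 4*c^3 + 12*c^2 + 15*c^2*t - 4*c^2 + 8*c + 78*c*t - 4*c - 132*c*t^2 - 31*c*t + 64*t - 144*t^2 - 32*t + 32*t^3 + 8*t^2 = 4*c^3 + c^2*(15*t + 8) + c*(-132*t^2 + 47*t + 4) + 32*t^3 - 136*t^2 + 32*t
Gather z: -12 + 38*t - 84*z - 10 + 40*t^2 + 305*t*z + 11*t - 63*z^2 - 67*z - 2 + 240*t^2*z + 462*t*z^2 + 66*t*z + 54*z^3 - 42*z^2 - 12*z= 40*t^2 + 49*t + 54*z^3 + z^2*(462*t - 105) + z*(240*t^2 + 371*t - 163) - 24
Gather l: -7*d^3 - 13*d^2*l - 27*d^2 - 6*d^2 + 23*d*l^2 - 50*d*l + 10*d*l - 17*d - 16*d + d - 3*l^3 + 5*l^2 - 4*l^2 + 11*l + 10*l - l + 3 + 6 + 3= -7*d^3 - 33*d^2 - 32*d - 3*l^3 + l^2*(23*d + 1) + l*(-13*d^2 - 40*d + 20) + 12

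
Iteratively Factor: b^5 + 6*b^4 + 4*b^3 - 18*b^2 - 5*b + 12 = (b - 1)*(b^4 + 7*b^3 + 11*b^2 - 7*b - 12) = (b - 1)*(b + 1)*(b^3 + 6*b^2 + 5*b - 12) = (b - 1)^2*(b + 1)*(b^2 + 7*b + 12) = (b - 1)^2*(b + 1)*(b + 4)*(b + 3)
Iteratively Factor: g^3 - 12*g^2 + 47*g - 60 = (g - 5)*(g^2 - 7*g + 12) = (g - 5)*(g - 4)*(g - 3)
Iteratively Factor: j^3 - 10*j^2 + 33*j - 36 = (j - 3)*(j^2 - 7*j + 12) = (j - 4)*(j - 3)*(j - 3)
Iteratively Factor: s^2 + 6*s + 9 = (s + 3)*(s + 3)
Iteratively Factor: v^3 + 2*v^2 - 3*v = (v - 1)*(v^2 + 3*v) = (v - 1)*(v + 3)*(v)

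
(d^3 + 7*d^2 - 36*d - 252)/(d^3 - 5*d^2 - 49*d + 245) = (d^2 - 36)/(d^2 - 12*d + 35)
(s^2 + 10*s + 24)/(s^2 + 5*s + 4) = (s + 6)/(s + 1)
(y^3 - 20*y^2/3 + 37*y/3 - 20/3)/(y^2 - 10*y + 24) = (3*y^2 - 8*y + 5)/(3*(y - 6))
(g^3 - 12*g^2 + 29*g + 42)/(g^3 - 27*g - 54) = (g^2 - 6*g - 7)/(g^2 + 6*g + 9)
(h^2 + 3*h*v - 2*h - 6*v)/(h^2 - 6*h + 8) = (h + 3*v)/(h - 4)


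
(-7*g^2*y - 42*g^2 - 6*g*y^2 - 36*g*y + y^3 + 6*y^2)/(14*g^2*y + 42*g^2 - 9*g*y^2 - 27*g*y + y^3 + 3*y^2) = (g*y + 6*g + y^2 + 6*y)/(-2*g*y - 6*g + y^2 + 3*y)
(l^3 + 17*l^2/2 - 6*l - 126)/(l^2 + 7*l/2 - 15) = (2*l^2 + 5*l - 42)/(2*l - 5)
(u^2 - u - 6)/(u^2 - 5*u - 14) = (u - 3)/(u - 7)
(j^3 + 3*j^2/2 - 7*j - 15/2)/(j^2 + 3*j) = j - 3/2 - 5/(2*j)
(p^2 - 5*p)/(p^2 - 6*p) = (p - 5)/(p - 6)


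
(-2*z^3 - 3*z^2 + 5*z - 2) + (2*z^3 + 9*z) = -3*z^2 + 14*z - 2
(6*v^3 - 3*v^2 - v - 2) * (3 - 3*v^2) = -18*v^5 + 9*v^4 + 21*v^3 - 3*v^2 - 3*v - 6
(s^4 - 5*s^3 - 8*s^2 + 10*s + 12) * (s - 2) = s^5 - 7*s^4 + 2*s^3 + 26*s^2 - 8*s - 24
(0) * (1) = 0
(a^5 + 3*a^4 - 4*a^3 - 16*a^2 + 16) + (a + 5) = a^5 + 3*a^4 - 4*a^3 - 16*a^2 + a + 21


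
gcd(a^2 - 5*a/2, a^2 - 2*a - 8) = 1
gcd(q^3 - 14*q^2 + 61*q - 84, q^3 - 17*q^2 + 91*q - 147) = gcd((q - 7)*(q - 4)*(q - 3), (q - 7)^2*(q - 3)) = q^2 - 10*q + 21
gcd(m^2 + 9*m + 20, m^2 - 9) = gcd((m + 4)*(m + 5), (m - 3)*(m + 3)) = 1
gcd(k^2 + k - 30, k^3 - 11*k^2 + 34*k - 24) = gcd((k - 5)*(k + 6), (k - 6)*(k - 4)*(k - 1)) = 1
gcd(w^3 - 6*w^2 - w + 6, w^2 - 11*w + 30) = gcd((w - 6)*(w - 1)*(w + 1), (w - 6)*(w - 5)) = w - 6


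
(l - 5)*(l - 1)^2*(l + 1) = l^4 - 6*l^3 + 4*l^2 + 6*l - 5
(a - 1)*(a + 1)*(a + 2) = a^3 + 2*a^2 - a - 2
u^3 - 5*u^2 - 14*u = u*(u - 7)*(u + 2)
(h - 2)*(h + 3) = h^2 + h - 6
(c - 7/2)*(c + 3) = c^2 - c/2 - 21/2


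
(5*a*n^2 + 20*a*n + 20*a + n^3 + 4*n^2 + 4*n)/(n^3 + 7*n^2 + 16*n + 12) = (5*a + n)/(n + 3)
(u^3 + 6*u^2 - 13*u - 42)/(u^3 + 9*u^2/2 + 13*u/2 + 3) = 2*(u^2 + 4*u - 21)/(2*u^2 + 5*u + 3)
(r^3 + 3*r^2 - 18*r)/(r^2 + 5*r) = (r^2 + 3*r - 18)/(r + 5)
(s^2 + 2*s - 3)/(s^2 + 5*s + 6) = (s - 1)/(s + 2)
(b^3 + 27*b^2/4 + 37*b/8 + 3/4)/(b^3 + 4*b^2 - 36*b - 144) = (8*b^2 + 6*b + 1)/(8*(b^2 - 2*b - 24))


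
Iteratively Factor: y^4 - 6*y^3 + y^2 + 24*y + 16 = (y - 4)*(y^3 - 2*y^2 - 7*y - 4) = (y - 4)*(y + 1)*(y^2 - 3*y - 4) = (y - 4)^2*(y + 1)*(y + 1)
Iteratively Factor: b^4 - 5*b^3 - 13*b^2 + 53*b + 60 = (b - 5)*(b^3 - 13*b - 12) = (b - 5)*(b - 4)*(b^2 + 4*b + 3) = (b - 5)*(b - 4)*(b + 1)*(b + 3)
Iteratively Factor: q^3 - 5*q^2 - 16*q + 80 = (q + 4)*(q^2 - 9*q + 20) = (q - 5)*(q + 4)*(q - 4)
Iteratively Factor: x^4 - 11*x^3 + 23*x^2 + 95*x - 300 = (x - 5)*(x^3 - 6*x^2 - 7*x + 60) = (x - 5)*(x + 3)*(x^2 - 9*x + 20) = (x - 5)^2*(x + 3)*(x - 4)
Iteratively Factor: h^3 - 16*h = (h - 4)*(h^2 + 4*h) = (h - 4)*(h + 4)*(h)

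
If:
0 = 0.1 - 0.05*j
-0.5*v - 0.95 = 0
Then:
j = 2.00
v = -1.90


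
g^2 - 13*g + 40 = (g - 8)*(g - 5)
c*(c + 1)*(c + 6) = c^3 + 7*c^2 + 6*c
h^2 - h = h*(h - 1)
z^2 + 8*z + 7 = (z + 1)*(z + 7)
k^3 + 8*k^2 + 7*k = k*(k + 1)*(k + 7)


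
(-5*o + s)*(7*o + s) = -35*o^2 + 2*o*s + s^2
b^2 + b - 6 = (b - 2)*(b + 3)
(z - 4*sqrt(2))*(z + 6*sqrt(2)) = z^2 + 2*sqrt(2)*z - 48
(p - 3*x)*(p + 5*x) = p^2 + 2*p*x - 15*x^2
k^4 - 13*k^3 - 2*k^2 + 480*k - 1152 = (k - 8)^2*(k - 3)*(k + 6)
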